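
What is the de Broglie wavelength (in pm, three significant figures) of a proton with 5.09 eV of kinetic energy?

λ = 12.7 pm

KE = 5.09 eV = 8.154 × 10⁻¹⁹ J.
p = √(2mKE) = √(2 × 1.673 × 10⁻²⁷ × 8.154 × 10⁻¹⁹) = 5.223 × 10⁻²³ kg·m/s.
λ = h/p = 6.626 × 10⁻³⁴ / 5.223 × 10⁻²³ = 1.27 × 10⁻¹¹ m = 12.7 pm.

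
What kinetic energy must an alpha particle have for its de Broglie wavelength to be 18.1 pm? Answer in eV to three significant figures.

p = h/λ = 6.626 × 10⁻³⁴ / 1.810 × 10⁻¹¹ = 3.661 × 10⁻²³ kg·m/s.
KE = p²/(2m) = (3.661 × 10⁻²³)² / (2 × 6.645 × 10⁻²⁷) = 1.008 × 10⁻¹⁹ J = 0.629 eV.

KE = 0.629 eV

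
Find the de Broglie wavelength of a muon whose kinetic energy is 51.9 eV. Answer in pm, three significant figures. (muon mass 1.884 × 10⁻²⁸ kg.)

KE = 51.9 eV = 8.314 × 10⁻¹⁸ J.
p = √(2mKE) = √(2 × 1.884 × 10⁻²⁸ × 8.314 × 10⁻¹⁸) = 5.597 × 10⁻²³ kg·m/s.
λ = h/p = 6.626 × 10⁻³⁴ / 5.597 × 10⁻²³ = 1.18 × 10⁻¹¹ m = 11.8 pm.

λ = 11.8 pm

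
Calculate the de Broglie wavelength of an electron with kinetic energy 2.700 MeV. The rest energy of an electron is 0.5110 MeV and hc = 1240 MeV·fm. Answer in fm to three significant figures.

Total energy E = KE + m₀c² = 2.700 + 0.5110 = 3.2110 MeV.
(pc)² = E² − (m₀c²)² = (3.2110)² − (0.5110)² = 10.05 MeV², so pc = 3.170 MeV.
λ = hc/(pc) = 1240 MeV·fm / 3.170 MeV = 391 fm.

λ = 391 fm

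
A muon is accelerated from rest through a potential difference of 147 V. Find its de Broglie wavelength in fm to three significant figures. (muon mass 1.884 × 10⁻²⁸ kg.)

KE = eV = 1.602 × 10⁻¹⁹ × 147.0 = 2.355 × 10⁻¹⁷ J.
p = √(2mKE) = √(2 × 1.884 × 10⁻²⁸ × 2.355 × 10⁻¹⁷) = 9.420 × 10⁻²³ kg·m/s.
λ = h/p = 6.626 × 10⁻³⁴ / 9.420 × 10⁻²³ = 7.03 × 10⁻¹² m = 7030 fm.

λ = 7030 fm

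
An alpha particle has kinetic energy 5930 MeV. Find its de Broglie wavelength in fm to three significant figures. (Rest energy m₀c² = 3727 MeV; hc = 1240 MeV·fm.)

λ = 0.139 fm

Total energy E = KE + m₀c² = 5930 + 3727 = 9657 MeV.
(pc)² = E² − (m₀c²)² = (9657)² − (3727)² = 7.937 × 10⁷ MeV², so pc = 8909 MeV.
λ = hc/(pc) = 1240 MeV·fm / 8909 MeV = 0.139 fm.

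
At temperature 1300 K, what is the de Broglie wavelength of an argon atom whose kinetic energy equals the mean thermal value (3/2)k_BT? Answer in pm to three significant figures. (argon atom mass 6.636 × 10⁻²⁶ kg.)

KE = (3/2)k_BT = 1.5 × 1.381 × 10⁻²³ × 1300 = 2.693 × 10⁻²⁰ J.
p = √(2mKE) = √(2 × 6.636 × 10⁻²⁶ × 2.693 × 10⁻²⁰) = 5.978 × 10⁻²³ kg·m/s.
λ = h/p = 1.11 × 10⁻¹¹ m = 11.1 pm.

λ = 11.1 pm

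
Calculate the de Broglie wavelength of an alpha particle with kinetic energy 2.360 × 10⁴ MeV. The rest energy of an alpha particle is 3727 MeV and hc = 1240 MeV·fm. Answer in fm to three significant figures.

λ = 0.0458 fm

Total energy E = KE + m₀c² = 2.360 × 10⁴ + 3727 = 27327 MeV.
(pc)² = E² − (m₀c²)² = (27327)² − (3727)² = 7.329 × 10⁸ MeV², so pc = 2.707 × 10⁴ MeV.
λ = hc/(pc) = 1240 MeV·fm / 2.707 × 10⁴ MeV = 0.0458 fm.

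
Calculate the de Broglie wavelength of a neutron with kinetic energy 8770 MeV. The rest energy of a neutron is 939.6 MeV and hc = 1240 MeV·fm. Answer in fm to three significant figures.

Total energy E = KE + m₀c² = 8770 + 939.6 = 9709.6 MeV.
(pc)² = E² − (m₀c²)² = (9709.6)² − (939.6)² = 9.339 × 10⁷ MeV², so pc = 9664 MeV.
λ = hc/(pc) = 1240 MeV·fm / 9664 MeV = 0.128 fm.

λ = 0.128 fm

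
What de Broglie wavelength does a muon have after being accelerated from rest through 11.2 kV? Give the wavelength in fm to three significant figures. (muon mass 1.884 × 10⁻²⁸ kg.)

λ = 806 fm

KE = eV = 1.602 × 10⁻¹⁹ × 1.120 × 10⁴ = 1.794 × 10⁻¹⁵ J.
p = √(2mKE) = √(2 × 1.884 × 10⁻²⁸ × 1.794 × 10⁻¹⁵) = 8.222 × 10⁻²² kg·m/s.
λ = h/p = 6.626 × 10⁻³⁴ / 8.222 × 10⁻²² = 8.06 × 10⁻¹³ m = 806 fm.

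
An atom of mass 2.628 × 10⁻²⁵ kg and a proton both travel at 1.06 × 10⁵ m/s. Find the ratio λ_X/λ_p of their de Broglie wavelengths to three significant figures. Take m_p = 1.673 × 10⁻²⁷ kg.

At fixed v, p = mv so λ = h/(mv) ∝ 1/m.
λ_X/λ_p = m_p/m_X = 1.673 × 10⁻²⁷/2.628 × 10⁻²⁵ = 6.37 × 10⁻³.

λ_X/λ_p = 6.37 × 10⁻³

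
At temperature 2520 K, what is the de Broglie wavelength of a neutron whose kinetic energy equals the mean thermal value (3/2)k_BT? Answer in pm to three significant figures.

KE = (3/2)k_BT = 1.5 × 1.381 × 10⁻²³ × 2520 = 5.220 × 10⁻²⁰ J.
p = √(2mKE) = √(2 × 1.675 × 10⁻²⁷ × 5.220 × 10⁻²⁰) = 1.322 × 10⁻²³ kg·m/s.
λ = h/p = 5.01 × 10⁻¹¹ m = 50.1 pm.

λ = 50.1 pm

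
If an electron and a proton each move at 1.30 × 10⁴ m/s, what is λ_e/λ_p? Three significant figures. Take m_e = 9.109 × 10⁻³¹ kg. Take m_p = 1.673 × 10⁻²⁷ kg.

At fixed v, p = mv so λ = h/(mv) ∝ 1/m.
λ_e/λ_p = m_p/m_e = 1.673 × 10⁻²⁷/9.109 × 10⁻³¹ = 1840.

λ_e/λ_p = 1840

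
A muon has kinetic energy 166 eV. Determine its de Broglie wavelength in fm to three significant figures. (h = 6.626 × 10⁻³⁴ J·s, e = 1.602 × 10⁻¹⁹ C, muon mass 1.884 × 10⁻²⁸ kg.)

λ = 6620 fm

KE = 166 eV = 2.659 × 10⁻¹⁷ J.
p = √(2mKE) = √(2 × 1.884 × 10⁻²⁸ × 2.659 × 10⁻¹⁷) = 1.001 × 10⁻²² kg·m/s.
λ = h/p = 6.626 × 10⁻³⁴ / 1.001 × 10⁻²² = 6.62 × 10⁻¹² m = 6620 fm.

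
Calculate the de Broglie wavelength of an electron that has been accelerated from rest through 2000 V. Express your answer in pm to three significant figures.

KE = eV = 1.602 × 10⁻¹⁹ × 2000 = 3.204 × 10⁻¹⁶ J.
p = √(2mKE) = √(2 × 9.109 × 10⁻³¹ × 3.204 × 10⁻¹⁶) = 2.416 × 10⁻²³ kg·m/s.
λ = h/p = 6.626 × 10⁻³⁴ / 2.416 × 10⁻²³ = 2.74 × 10⁻¹¹ m = 27.4 pm.

λ = 27.4 pm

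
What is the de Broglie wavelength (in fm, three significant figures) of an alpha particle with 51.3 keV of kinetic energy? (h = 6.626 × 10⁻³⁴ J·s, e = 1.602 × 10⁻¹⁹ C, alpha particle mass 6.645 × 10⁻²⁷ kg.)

KE = 51.3 keV = 8.218 × 10⁻¹⁵ J.
p = √(2mKE) = √(2 × 6.645 × 10⁻²⁷ × 8.218 × 10⁻¹⁵) = 1.045 × 10⁻²⁰ kg·m/s.
λ = h/p = 6.626 × 10⁻³⁴ / 1.045 × 10⁻²⁰ = 6.34 × 10⁻¹⁴ m = 63.4 fm.

λ = 63.4 fm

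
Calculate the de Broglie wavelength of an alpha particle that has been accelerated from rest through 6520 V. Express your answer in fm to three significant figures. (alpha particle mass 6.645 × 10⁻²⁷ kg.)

λ = 126 fm

KE = 2eV = 2 × 1.602 × 10⁻¹⁹ × 6520 = 2.089 × 10⁻¹⁵ J.
p = √(2mKE) = √(2 × 6.645 × 10⁻²⁷ × 2.089 × 10⁻¹⁵) = 5.269 × 10⁻²¹ kg·m/s.
λ = h/p = 6.626 × 10⁻³⁴ / 5.269 × 10⁻²¹ = 1.26 × 10⁻¹³ m = 126 fm.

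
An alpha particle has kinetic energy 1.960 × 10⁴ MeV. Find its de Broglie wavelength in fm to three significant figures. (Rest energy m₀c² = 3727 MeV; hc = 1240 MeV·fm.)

Total energy E = KE + m₀c² = 1.960 × 10⁴ + 3727 = 23327 MeV.
(pc)² = E² − (m₀c²)² = (23327)² − (3727)² = 5.303 × 10⁸ MeV², so pc = 2.303 × 10⁴ MeV.
λ = hc/(pc) = 1240 MeV·fm / 2.303 × 10⁴ MeV = 0.0538 fm.

λ = 0.0538 fm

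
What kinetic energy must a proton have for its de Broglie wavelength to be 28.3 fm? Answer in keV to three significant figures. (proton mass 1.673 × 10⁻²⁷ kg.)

p = h/λ = 6.626 × 10⁻³⁴ / 2.830 × 10⁻¹⁴ = 2.341 × 10⁻²⁰ kg·m/s.
KE = p²/(2m) = (2.341 × 10⁻²⁰)² / (2 × 1.673 × 10⁻²⁷) = 1.638 × 10⁻¹³ J = 1020 keV.

KE = 1020 keV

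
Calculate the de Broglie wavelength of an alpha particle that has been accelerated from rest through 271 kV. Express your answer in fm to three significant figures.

λ = 19.5 fm

KE = 2eV = 2 × 1.602 × 10⁻¹⁹ × 2.710 × 10⁵ = 8.683 × 10⁻¹⁴ J.
p = √(2mKE) = √(2 × 6.645 × 10⁻²⁷ × 8.683 × 10⁻¹⁴) = 3.397 × 10⁻²⁰ kg·m/s.
λ = h/p = 6.626 × 10⁻³⁴ / 3.397 × 10⁻²⁰ = 1.95 × 10⁻¹⁴ m = 19.5 fm.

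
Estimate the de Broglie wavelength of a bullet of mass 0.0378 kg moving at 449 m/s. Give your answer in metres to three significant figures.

p = mv = 0.0378 × 449 = 1.697 × 10¹ kg·m/s.
λ = h/p = 6.626 × 10⁻³⁴ / 1.697 × 10¹ = 3.90 × 10⁻³⁵ m.

λ = 3.90 × 10⁻³⁵ m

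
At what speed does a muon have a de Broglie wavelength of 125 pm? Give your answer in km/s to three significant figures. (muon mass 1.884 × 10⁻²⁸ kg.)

p = h/λ = 6.626 × 10⁻³⁴ / 1.250 × 10⁻¹⁰ = 5.301 × 10⁻²⁴ kg·m/s.
v = p/m = 5.301 × 10⁻²⁴ / 1.884 × 10⁻²⁸ = 2.81 × 10⁴ m/s = 28.1 km/s.

v = 28.1 km/s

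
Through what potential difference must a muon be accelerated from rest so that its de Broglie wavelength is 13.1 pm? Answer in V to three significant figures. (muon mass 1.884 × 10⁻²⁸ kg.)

V = 42.4 V

p = h/λ = 6.626 × 10⁻³⁴ / 1.310 × 10⁻¹¹ = 5.058 × 10⁻²³ kg·m/s.
KE = p²/(2m) = 6.790 × 10⁻¹⁸ J.
V = KE/e = 6.790 × 10⁻¹⁸ / (1.602 × 10⁻¹⁹) = 42.4 V.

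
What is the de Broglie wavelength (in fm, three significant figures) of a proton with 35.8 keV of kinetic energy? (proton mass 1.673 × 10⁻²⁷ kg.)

KE = 35.8 keV = 5.735 × 10⁻¹⁵ J.
p = √(2mKE) = √(2 × 1.673 × 10⁻²⁷ × 5.735 × 10⁻¹⁵) = 4.381 × 10⁻²¹ kg·m/s.
λ = h/p = 6.626 × 10⁻³⁴ / 4.381 × 10⁻²¹ = 1.51 × 10⁻¹³ m = 151 fm.

λ = 151 fm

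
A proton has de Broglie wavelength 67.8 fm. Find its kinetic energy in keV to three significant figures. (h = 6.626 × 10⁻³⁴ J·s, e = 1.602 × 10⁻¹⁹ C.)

p = h/λ = 6.626 × 10⁻³⁴ / 6.780 × 10⁻¹⁴ = 9.773 × 10⁻²¹ kg·m/s.
KE = p²/(2m) = (9.773 × 10⁻²¹)² / (2 × 1.673 × 10⁻²⁷) = 2.854 × 10⁻¹⁴ J = 178 keV.

KE = 178 keV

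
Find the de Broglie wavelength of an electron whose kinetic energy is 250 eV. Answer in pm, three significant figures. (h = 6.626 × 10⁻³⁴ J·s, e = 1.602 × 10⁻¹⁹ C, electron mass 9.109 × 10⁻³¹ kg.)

KE = 250 eV = 4.005 × 10⁻¹⁷ J.
p = √(2mKE) = √(2 × 9.109 × 10⁻³¹ × 4.005 × 10⁻¹⁷) = 8.542 × 10⁻²⁴ kg·m/s.
λ = h/p = 6.626 × 10⁻³⁴ / 8.542 × 10⁻²⁴ = 7.76 × 10⁻¹¹ m = 77.6 pm.

λ = 77.6 pm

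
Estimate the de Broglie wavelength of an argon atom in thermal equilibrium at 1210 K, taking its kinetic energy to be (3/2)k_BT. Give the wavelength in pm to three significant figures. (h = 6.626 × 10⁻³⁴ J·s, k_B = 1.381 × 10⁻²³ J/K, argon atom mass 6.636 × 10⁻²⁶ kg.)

λ = 11.5 pm

KE = (3/2)k_BT = 1.5 × 1.381 × 10⁻²³ × 1210 = 2.507 × 10⁻²⁰ J.
p = √(2mKE) = √(2 × 6.636 × 10⁻²⁶ × 2.507 × 10⁻²⁰) = 5.768 × 10⁻²³ kg·m/s.
λ = h/p = 1.15 × 10⁻¹¹ m = 11.5 pm.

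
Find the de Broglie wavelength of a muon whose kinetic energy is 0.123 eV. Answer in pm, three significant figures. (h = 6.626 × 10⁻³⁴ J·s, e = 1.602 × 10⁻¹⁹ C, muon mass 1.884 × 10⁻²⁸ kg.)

KE = 0.123 eV = 1.970 × 10⁻²⁰ J.
p = √(2mKE) = √(2 × 1.884 × 10⁻²⁸ × 1.970 × 10⁻²⁰) = 2.725 × 10⁻²⁴ kg·m/s.
λ = h/p = 6.626 × 10⁻³⁴ / 2.725 × 10⁻²⁴ = 2.43 × 10⁻¹⁰ m = 243 pm.

λ = 243 pm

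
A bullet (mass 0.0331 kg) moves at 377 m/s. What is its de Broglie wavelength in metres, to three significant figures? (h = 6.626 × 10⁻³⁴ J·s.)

p = mv = 0.0331 × 377 = 1.248 × 10¹ kg·m/s.
λ = h/p = 6.626 × 10⁻³⁴ / 1.248 × 10¹ = 5.31 × 10⁻³⁵ m.

λ = 5.31 × 10⁻³⁵ m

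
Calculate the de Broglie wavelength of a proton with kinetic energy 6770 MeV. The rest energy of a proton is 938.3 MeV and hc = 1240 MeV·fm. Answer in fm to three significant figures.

λ = 0.162 fm

Total energy E = KE + m₀c² = 6770 + 938.3 = 7708.3 MeV.
(pc)² = E² − (m₀c²)² = (7708.3)² − (938.3)² = 5.854 × 10⁷ MeV², so pc = 7651 MeV.
λ = hc/(pc) = 1240 MeV·fm / 7651 MeV = 0.162 fm.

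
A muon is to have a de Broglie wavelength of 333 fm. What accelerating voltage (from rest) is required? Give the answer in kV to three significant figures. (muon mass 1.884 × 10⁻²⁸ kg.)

V = 65.6 kV

p = h/λ = 6.626 × 10⁻³⁴ / 3.330 × 10⁻¹³ = 1.990 × 10⁻²¹ kg·m/s.
KE = p²/(2m) = 1.051 × 10⁻¹⁴ J.
V = KE/e = 1.051 × 10⁻¹⁴ / (1.602 × 10⁻¹⁹) = 65.6 kV.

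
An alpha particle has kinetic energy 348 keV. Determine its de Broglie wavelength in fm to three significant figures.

KE = 348 keV = 5.575 × 10⁻¹⁴ J.
p = √(2mKE) = √(2 × 6.645 × 10⁻²⁷ × 5.575 × 10⁻¹⁴) = 2.722 × 10⁻²⁰ kg·m/s.
λ = h/p = 6.626 × 10⁻³⁴ / 2.722 × 10⁻²⁰ = 2.43 × 10⁻¹⁴ m = 24.3 fm.

λ = 24.3 fm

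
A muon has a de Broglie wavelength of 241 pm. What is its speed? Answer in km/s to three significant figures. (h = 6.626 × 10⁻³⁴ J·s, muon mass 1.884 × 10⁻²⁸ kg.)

p = h/λ = 6.626 × 10⁻³⁴ / 2.410 × 10⁻¹⁰ = 2.749 × 10⁻²⁴ kg·m/s.
v = p/m = 2.749 × 10⁻²⁴ / 1.884 × 10⁻²⁸ = 1.46 × 10⁴ m/s = 14.6 km/s.

v = 14.6 km/s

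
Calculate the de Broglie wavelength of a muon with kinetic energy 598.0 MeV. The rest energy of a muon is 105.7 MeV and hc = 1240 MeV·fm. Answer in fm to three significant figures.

Total energy E = KE + m₀c² = 598.0 + 105.7 = 703.7 MeV.
(pc)² = E² − (m₀c²)² = (703.7)² − (105.7)² = 4.840 × 10⁵ MeV², so pc = 695.7 MeV.
λ = hc/(pc) = 1240 MeV·fm / 695.7 MeV = 1.78 fm.

λ = 1.78 fm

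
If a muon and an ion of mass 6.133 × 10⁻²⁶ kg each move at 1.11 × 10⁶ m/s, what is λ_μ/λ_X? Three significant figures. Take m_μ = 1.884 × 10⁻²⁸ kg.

λ_μ/λ_X = 326

At fixed v, p = mv so λ = h/(mv) ∝ 1/m.
λ_μ/λ_X = m_X/m_μ = 6.133 × 10⁻²⁶/1.884 × 10⁻²⁸ = 326.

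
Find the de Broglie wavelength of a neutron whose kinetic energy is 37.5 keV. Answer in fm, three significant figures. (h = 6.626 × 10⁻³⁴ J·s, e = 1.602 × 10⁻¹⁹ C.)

λ = 148 fm

KE = 37.5 keV = 6.008 × 10⁻¹⁵ J.
p = √(2mKE) = √(2 × 1.675 × 10⁻²⁷ × 6.008 × 10⁻¹⁵) = 4.486 × 10⁻²¹ kg·m/s.
λ = h/p = 6.626 × 10⁻³⁴ / 4.486 × 10⁻²¹ = 1.48 × 10⁻¹³ m = 148 fm.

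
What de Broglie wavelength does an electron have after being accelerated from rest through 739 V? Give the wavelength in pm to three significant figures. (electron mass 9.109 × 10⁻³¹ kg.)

λ = 45.1 pm

KE = eV = 1.602 × 10⁻¹⁹ × 739.0 = 1.184 × 10⁻¹⁶ J.
p = √(2mKE) = √(2 × 9.109 × 10⁻³¹ × 1.184 × 10⁻¹⁶) = 1.469 × 10⁻²³ kg·m/s.
λ = h/p = 6.626 × 10⁻³⁴ / 1.469 × 10⁻²³ = 4.51 × 10⁻¹¹ m = 45.1 pm.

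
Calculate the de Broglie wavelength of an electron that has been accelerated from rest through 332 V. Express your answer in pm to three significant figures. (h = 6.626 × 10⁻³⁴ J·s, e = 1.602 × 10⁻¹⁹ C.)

KE = eV = 1.602 × 10⁻¹⁹ × 332.0 = 5.319 × 10⁻¹⁷ J.
p = √(2mKE) = √(2 × 9.109 × 10⁻³¹ × 5.319 × 10⁻¹⁷) = 9.844 × 10⁻²⁴ kg·m/s.
λ = h/p = 6.626 × 10⁻³⁴ / 9.844 × 10⁻²⁴ = 6.73 × 10⁻¹¹ m = 67.3 pm.

λ = 67.3 pm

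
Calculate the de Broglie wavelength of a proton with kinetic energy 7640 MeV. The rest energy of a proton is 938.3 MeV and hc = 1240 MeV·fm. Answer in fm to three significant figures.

Total energy E = KE + m₀c² = 7640 + 938.3 = 8578.3 MeV.
(pc)² = E² − (m₀c²)² = (8578.3)² − (938.3)² = 7.271 × 10⁷ MeV², so pc = 8527 MeV.
λ = hc/(pc) = 1240 MeV·fm / 8527 MeV = 0.145 fm.

λ = 0.145 fm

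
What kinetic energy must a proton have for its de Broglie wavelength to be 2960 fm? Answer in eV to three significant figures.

p = h/λ = 6.626 × 10⁻³⁴ / 2.960 × 10⁻¹² = 2.239 × 10⁻²² kg·m/s.
KE = p²/(2m) = (2.239 × 10⁻²²)² / (2 × 1.673 × 10⁻²⁷) = 1.498 × 10⁻¹⁷ J = 93.5 eV.

KE = 93.5 eV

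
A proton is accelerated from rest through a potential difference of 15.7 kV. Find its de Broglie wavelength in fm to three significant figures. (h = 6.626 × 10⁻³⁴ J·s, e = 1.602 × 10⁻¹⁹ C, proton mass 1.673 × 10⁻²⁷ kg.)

λ = 228 fm

KE = eV = 1.602 × 10⁻¹⁹ × 1.570 × 10⁴ = 2.515 × 10⁻¹⁵ J.
p = √(2mKE) = √(2 × 1.673 × 10⁻²⁷ × 2.515 × 10⁻¹⁵) = 2.901 × 10⁻²¹ kg·m/s.
λ = h/p = 6.626 × 10⁻³⁴ / 2.901 × 10⁻²¹ = 2.28 × 10⁻¹³ m = 228 fm.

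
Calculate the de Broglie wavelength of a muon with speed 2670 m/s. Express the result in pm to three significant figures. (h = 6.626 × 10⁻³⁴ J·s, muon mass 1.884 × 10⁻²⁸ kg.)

p = mv = 1.884 × 10⁻²⁸ × 2670 = 5.030 × 10⁻²⁵ kg·m/s.
λ = h/p = 6.626 × 10⁻³⁴ / 5.030 × 10⁻²⁵ = 1.32 × 10⁻⁹ m = 1320 pm.

λ = 1320 pm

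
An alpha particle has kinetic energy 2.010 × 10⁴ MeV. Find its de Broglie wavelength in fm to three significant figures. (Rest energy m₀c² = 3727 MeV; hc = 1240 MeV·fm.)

Total energy E = KE + m₀c² = 2.010 × 10⁴ + 3727 = 23827 MeV.
(pc)² = E² − (m₀c²)² = (23827)² − (3727)² = 5.538 × 10⁸ MeV², so pc = 2.353 × 10⁴ MeV.
λ = hc/(pc) = 1240 MeV·fm / 2.353 × 10⁴ MeV = 0.0527 fm.

λ = 0.0527 fm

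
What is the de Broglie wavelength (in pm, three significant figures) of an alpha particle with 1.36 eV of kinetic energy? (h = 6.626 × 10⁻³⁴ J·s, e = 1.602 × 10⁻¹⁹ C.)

λ = 12.3 pm

KE = 1.36 eV = 2.179 × 10⁻¹⁹ J.
p = √(2mKE) = √(2 × 6.645 × 10⁻²⁷ × 2.179 × 10⁻¹⁹) = 5.381 × 10⁻²³ kg·m/s.
λ = h/p = 6.626 × 10⁻³⁴ / 5.381 × 10⁻²³ = 1.23 × 10⁻¹¹ m = 12.3 pm.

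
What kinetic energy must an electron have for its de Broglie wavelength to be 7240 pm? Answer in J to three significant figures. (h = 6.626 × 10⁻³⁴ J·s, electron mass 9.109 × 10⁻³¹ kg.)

KE = 4.60 × 10⁻²¹ J

p = h/λ = 6.626 × 10⁻³⁴ / 7.240 × 10⁻⁹ = 9.152 × 10⁻²⁶ kg·m/s.
KE = p²/(2m) = (9.152 × 10⁻²⁶)² / (2 × 9.109 × 10⁻³¹) = 4.598 × 10⁻²¹ J = 4.60 × 10⁻²¹ J.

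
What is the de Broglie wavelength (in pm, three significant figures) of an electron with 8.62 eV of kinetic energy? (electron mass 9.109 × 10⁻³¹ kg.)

KE = 8.62 eV = 1.381 × 10⁻¹⁸ J.
p = √(2mKE) = √(2 × 9.109 × 10⁻³¹ × 1.381 × 10⁻¹⁸) = 1.586 × 10⁻²⁴ kg·m/s.
λ = h/p = 6.626 × 10⁻³⁴ / 1.586 × 10⁻²⁴ = 4.18 × 10⁻¹⁰ m = 418 pm.

λ = 418 pm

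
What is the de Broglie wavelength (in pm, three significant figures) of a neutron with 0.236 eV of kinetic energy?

λ = 58.9 pm

KE = 0.236 eV = 3.781 × 10⁻²⁰ J.
p = √(2mKE) = √(2 × 1.675 × 10⁻²⁷ × 3.781 × 10⁻²⁰) = 1.125 × 10⁻²³ kg·m/s.
λ = h/p = 6.626 × 10⁻³⁴ / 1.125 × 10⁻²³ = 5.89 × 10⁻¹¹ m = 58.9 pm.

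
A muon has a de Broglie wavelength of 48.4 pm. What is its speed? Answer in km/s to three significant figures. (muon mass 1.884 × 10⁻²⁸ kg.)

v = 72.7 km/s

p = h/λ = 6.626 × 10⁻³⁴ / 4.840 × 10⁻¹¹ = 1.369 × 10⁻²³ kg·m/s.
v = p/m = 1.369 × 10⁻²³ / 1.884 × 10⁻²⁸ = 7.27 × 10⁴ m/s = 72.7 km/s.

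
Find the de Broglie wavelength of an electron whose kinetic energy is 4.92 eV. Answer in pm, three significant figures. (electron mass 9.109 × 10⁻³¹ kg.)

λ = 553 pm

KE = 4.92 eV = 7.882 × 10⁻¹⁹ J.
p = √(2mKE) = √(2 × 9.109 × 10⁻³¹ × 7.882 × 10⁻¹⁹) = 1.198 × 10⁻²⁴ kg·m/s.
λ = h/p = 6.626 × 10⁻³⁴ / 1.198 × 10⁻²⁴ = 5.53 × 10⁻¹⁰ m = 553 pm.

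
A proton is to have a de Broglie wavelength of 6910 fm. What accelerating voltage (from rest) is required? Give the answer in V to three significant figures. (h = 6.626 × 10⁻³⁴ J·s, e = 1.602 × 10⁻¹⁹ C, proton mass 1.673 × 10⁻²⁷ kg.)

p = h/λ = 6.626 × 10⁻³⁴ / 6.910 × 10⁻¹² = 9.589 × 10⁻²³ kg·m/s.
KE = p²/(2m) = 2.748 × 10⁻¹⁸ J.
V = KE/e = 2.748 × 10⁻¹⁸ / (1.602 × 10⁻¹⁹) = 17.2 V.

V = 17.2 V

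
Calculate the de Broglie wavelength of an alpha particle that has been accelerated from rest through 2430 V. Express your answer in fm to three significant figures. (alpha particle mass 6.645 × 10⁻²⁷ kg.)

KE = 2eV = 2 × 1.602 × 10⁻¹⁹ × 2430 = 7.786 × 10⁻¹⁶ J.
p = √(2mKE) = √(2 × 6.645 × 10⁻²⁷ × 7.786 × 10⁻¹⁶) = 3.217 × 10⁻²¹ kg·m/s.
λ = h/p = 6.626 × 10⁻³⁴ / 3.217 × 10⁻²¹ = 2.06 × 10⁻¹³ m = 206 fm.

λ = 206 fm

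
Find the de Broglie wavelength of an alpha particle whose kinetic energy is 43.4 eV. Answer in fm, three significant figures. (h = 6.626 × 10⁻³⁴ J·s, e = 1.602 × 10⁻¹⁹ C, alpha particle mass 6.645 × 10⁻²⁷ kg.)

λ = 2180 fm

KE = 43.4 eV = 6.953 × 10⁻¹⁸ J.
p = √(2mKE) = √(2 × 6.645 × 10⁻²⁷ × 6.953 × 10⁻¹⁸) = 3.040 × 10⁻²² kg·m/s.
λ = h/p = 6.626 × 10⁻³⁴ / 3.040 × 10⁻²² = 2.18 × 10⁻¹² m = 2180 fm.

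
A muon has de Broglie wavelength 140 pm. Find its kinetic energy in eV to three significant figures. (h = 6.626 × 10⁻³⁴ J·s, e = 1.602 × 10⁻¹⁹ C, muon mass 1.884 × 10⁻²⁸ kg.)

p = h/λ = 6.626 × 10⁻³⁴ / 1.400 × 10⁻¹⁰ = 4.733 × 10⁻²⁴ kg·m/s.
KE = p²/(2m) = (4.733 × 10⁻²⁴)² / (2 × 1.884 × 10⁻²⁸) = 5.945 × 10⁻²⁰ J = 0.371 eV.

KE = 0.371 eV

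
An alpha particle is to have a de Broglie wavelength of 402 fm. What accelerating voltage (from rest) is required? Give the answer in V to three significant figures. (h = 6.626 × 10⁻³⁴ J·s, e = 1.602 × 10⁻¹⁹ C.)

V = 638 V

p = h/λ = 6.626 × 10⁻³⁴ / 4.020 × 10⁻¹³ = 1.648 × 10⁻²¹ kg·m/s.
KE = p²/(2m) = 2.044 × 10⁻¹⁶ J.
V = KE/2e = 2.044 × 10⁻¹⁶ / (2 × 1.602 × 10⁻¹⁹) = 638 V.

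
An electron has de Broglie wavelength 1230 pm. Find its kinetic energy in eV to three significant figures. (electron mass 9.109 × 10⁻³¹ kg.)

p = h/λ = 6.626 × 10⁻³⁴ / 1.230 × 10⁻⁹ = 5.387 × 10⁻²⁵ kg·m/s.
KE = p²/(2m) = (5.387 × 10⁻²⁵)² / (2 × 9.109 × 10⁻³¹) = 1.593 × 10⁻¹⁹ J = 0.994 eV.

KE = 0.994 eV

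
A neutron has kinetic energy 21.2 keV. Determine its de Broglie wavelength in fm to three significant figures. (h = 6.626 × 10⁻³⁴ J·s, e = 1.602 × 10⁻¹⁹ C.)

λ = 196 fm

KE = 21.2 keV = 3.396 × 10⁻¹⁵ J.
p = √(2mKE) = √(2 × 1.675 × 10⁻²⁷ × 3.396 × 10⁻¹⁵) = 3.373 × 10⁻²¹ kg·m/s.
λ = h/p = 6.626 × 10⁻³⁴ / 3.373 × 10⁻²¹ = 1.96 × 10⁻¹³ m = 196 fm.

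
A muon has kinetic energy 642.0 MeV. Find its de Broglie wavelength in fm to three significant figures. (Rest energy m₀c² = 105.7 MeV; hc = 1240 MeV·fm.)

λ = 1.68 fm

Total energy E = KE + m₀c² = 642.0 + 105.7 = 747.7 MeV.
(pc)² = E² − (m₀c²)² = (747.7)² − (105.7)² = 5.479 × 10⁵ MeV², so pc = 740.2 MeV.
λ = hc/(pc) = 1240 MeV·fm / 740.2 MeV = 1.68 fm.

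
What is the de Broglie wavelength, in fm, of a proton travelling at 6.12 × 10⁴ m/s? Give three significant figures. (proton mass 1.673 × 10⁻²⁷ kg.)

λ = 6470 fm

p = mv = 1.673 × 10⁻²⁷ × 6.12 × 10⁴ = 1.024 × 10⁻²² kg·m/s.
λ = h/p = 6.626 × 10⁻³⁴ / 1.024 × 10⁻²² = 6.47 × 10⁻¹² m = 6470 fm.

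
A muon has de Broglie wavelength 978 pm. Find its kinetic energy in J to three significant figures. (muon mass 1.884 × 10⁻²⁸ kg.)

KE = 1.22 × 10⁻²¹ J

p = h/λ = 6.626 × 10⁻³⁴ / 9.780 × 10⁻¹⁰ = 6.775 × 10⁻²⁵ kg·m/s.
KE = p²/(2m) = (6.775 × 10⁻²⁵)² / (2 × 1.884 × 10⁻²⁸) = 1.218 × 10⁻²¹ J = 1.22 × 10⁻²¹ J.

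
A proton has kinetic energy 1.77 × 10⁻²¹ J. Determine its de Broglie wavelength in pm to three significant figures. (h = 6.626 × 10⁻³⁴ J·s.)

p = √(2mKE) = √(2 × 1.673 × 10⁻²⁷ × 1.770 × 10⁻²¹) = 2.434 × 10⁻²⁴ kg·m/s.
λ = h/p = 6.626 × 10⁻³⁴ / 2.434 × 10⁻²⁴ = 2.72 × 10⁻¹⁰ m = 272 pm.

λ = 272 pm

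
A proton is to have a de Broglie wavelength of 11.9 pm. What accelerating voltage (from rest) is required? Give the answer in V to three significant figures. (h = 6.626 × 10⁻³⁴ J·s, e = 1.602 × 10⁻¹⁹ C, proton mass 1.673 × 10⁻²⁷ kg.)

p = h/λ = 6.626 × 10⁻³⁴ / 1.190 × 10⁻¹¹ = 5.568 × 10⁻²³ kg·m/s.
KE = p²/(2m) = 9.266 × 10⁻¹⁹ J.
V = KE/e = 9.266 × 10⁻¹⁹ / (1.602 × 10⁻¹⁹) = 5.78 V.

V = 5.78 V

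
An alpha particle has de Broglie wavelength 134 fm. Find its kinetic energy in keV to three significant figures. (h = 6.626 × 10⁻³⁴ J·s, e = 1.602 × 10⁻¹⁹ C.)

KE = 11.5 keV

p = h/λ = 6.626 × 10⁻³⁴ / 1.340 × 10⁻¹³ = 4.945 × 10⁻²¹ kg·m/s.
KE = p²/(2m) = (4.945 × 10⁻²¹)² / (2 × 6.645 × 10⁻²⁷) = 1.840 × 10⁻¹⁵ J = 11.5 keV.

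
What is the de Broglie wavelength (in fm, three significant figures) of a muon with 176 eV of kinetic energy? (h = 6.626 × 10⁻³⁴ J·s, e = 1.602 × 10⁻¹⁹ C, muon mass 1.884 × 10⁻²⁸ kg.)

KE = 176 eV = 2.820 × 10⁻¹⁷ J.
p = √(2mKE) = √(2 × 1.884 × 10⁻²⁸ × 2.820 × 10⁻¹⁷) = 1.031 × 10⁻²² kg·m/s.
λ = h/p = 6.626 × 10⁻³⁴ / 1.031 × 10⁻²² = 6.43 × 10⁻¹² m = 6430 fm.

λ = 6430 fm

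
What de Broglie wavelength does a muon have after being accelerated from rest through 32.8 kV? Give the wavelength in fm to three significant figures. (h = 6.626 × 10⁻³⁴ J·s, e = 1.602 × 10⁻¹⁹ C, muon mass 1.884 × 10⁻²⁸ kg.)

λ = 471 fm

KE = eV = 1.602 × 10⁻¹⁹ × 3.280 × 10⁴ = 5.255 × 10⁻¹⁵ J.
p = √(2mKE) = √(2 × 1.884 × 10⁻²⁸ × 5.255 × 10⁻¹⁵) = 1.407 × 10⁻²¹ kg·m/s.
λ = h/p = 6.626 × 10⁻³⁴ / 1.407 × 10⁻²¹ = 4.71 × 10⁻¹³ m = 471 fm.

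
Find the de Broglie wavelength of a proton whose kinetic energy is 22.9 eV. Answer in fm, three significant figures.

KE = 22.9 eV = 3.669 × 10⁻¹⁸ J.
p = √(2mKE) = √(2 × 1.673 × 10⁻²⁷ × 3.669 × 10⁻¹⁸) = 1.108 × 10⁻²² kg·m/s.
λ = h/p = 6.626 × 10⁻³⁴ / 1.108 × 10⁻²² = 5.98 × 10⁻¹² m = 5980 fm.

λ = 5980 fm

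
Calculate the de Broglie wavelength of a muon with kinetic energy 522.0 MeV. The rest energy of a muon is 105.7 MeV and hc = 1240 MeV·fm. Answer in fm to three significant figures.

Total energy E = KE + m₀c² = 522.0 + 105.7 = 627.7 MeV.
(pc)² = E² − (m₀c²)² = (627.7)² − (105.7)² = 3.828 × 10⁵ MeV², so pc = 618.7 MeV.
λ = hc/(pc) = 1240 MeV·fm / 618.7 MeV = 2.00 fm.

λ = 2.00 fm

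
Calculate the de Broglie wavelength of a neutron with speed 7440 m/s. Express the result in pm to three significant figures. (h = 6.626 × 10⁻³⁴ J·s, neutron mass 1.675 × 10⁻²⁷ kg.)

p = mv = 1.675 × 10⁻²⁷ × 7440 = 1.246 × 10⁻²³ kg·m/s.
λ = h/p = 6.626 × 10⁻³⁴ / 1.246 × 10⁻²³ = 5.32 × 10⁻¹¹ m = 53.2 pm.

λ = 53.2 pm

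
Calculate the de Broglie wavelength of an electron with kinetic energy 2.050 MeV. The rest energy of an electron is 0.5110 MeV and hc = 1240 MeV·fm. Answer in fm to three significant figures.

Total energy E = KE + m₀c² = 2.050 + 0.5110 = 2.5610 MeV.
(pc)² = E² − (m₀c²)² = (2.5610)² − (0.5110)² = 6.298 MeV², so pc = 2.510 MeV.
λ = hc/(pc) = 1240 MeV·fm / 2.510 MeV = 494 fm.

λ = 494 fm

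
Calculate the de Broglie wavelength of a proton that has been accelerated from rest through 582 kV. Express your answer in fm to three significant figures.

KE = eV = 1.602 × 10⁻¹⁹ × 5.820 × 10⁵ = 9.324 × 10⁻¹⁴ J.
p = √(2mKE) = √(2 × 1.673 × 10⁻²⁷ × 9.324 × 10⁻¹⁴) = 1.766 × 10⁻²⁰ kg·m/s.
λ = h/p = 6.626 × 10⁻³⁴ / 1.766 × 10⁻²⁰ = 3.75 × 10⁻¹⁴ m = 37.5 fm.

λ = 37.5 fm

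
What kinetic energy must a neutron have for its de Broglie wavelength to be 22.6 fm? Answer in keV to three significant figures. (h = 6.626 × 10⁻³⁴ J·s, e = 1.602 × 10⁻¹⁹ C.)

KE = 1600 keV

p = h/λ = 6.626 × 10⁻³⁴ / 2.260 × 10⁻¹⁴ = 2.932 × 10⁻²⁰ kg·m/s.
KE = p²/(2m) = (2.932 × 10⁻²⁰)² / (2 × 1.675 × 10⁻²⁷) = 2.566 × 10⁻¹³ J = 1600 keV.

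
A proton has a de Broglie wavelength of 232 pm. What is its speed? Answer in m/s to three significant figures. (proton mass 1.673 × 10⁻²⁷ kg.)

v = 1710 m/s

p = h/λ = 6.626 × 10⁻³⁴ / 2.320 × 10⁻¹⁰ = 2.856 × 10⁻²⁴ kg·m/s.
v = p/m = 2.856 × 10⁻²⁴ / 1.673 × 10⁻²⁷ = 1.71 × 10³ m/s = 1710 m/s.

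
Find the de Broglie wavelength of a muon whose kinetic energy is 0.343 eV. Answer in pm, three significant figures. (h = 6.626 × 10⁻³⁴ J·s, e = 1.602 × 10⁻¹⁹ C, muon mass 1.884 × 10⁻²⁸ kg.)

λ = 146 pm

KE = 0.343 eV = 5.495 × 10⁻²⁰ J.
p = √(2mKE) = √(2 × 1.884 × 10⁻²⁸ × 5.495 × 10⁻²⁰) = 4.550 × 10⁻²⁴ kg·m/s.
λ = h/p = 6.626 × 10⁻³⁴ / 4.550 × 10⁻²⁴ = 1.46 × 10⁻¹⁰ m = 146 pm.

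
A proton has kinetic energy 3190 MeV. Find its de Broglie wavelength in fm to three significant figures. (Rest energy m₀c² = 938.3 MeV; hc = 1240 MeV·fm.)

λ = 0.308 fm

Total energy E = KE + m₀c² = 3190 + 938.3 = 4128.3 MeV.
(pc)² = E² − (m₀c²)² = (4128.3)² − (938.3)² = 1.616 × 10⁷ MeV², so pc = 4020 MeV.
λ = hc/(pc) = 1240 MeV·fm / 4020 MeV = 0.308 fm.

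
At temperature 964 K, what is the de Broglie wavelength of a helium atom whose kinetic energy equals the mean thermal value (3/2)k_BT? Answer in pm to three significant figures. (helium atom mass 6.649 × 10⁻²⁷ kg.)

λ = 40.7 pm

KE = (3/2)k_BT = 1.5 × 1.381 × 10⁻²³ × 964 = 1.997 × 10⁻²⁰ J.
p = √(2mKE) = √(2 × 6.649 × 10⁻²⁷ × 1.997 × 10⁻²⁰) = 1.630 × 10⁻²³ kg·m/s.
λ = h/p = 4.07 × 10⁻¹¹ m = 40.7 pm.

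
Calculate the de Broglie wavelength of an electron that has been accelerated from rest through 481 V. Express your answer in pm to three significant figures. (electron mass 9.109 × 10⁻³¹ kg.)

λ = 55.9 pm

KE = eV = 1.602 × 10⁻¹⁹ × 481.0 = 7.706 × 10⁻¹⁷ J.
p = √(2mKE) = √(2 × 9.109 × 10⁻³¹ × 7.706 × 10⁻¹⁷) = 1.185 × 10⁻²³ kg·m/s.
λ = h/p = 6.626 × 10⁻³⁴ / 1.185 × 10⁻²³ = 5.59 × 10⁻¹¹ m = 55.9 pm.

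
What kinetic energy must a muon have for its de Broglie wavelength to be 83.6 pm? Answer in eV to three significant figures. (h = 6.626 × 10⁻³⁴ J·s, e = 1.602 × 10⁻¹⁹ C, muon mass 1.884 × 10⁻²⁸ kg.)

KE = 1.04 eV

p = h/λ = 6.626 × 10⁻³⁴ / 8.360 × 10⁻¹¹ = 7.926 × 10⁻²⁴ kg·m/s.
KE = p²/(2m) = (7.926 × 10⁻²⁴)² / (2 × 1.884 × 10⁻²⁸) = 1.667 × 10⁻¹⁹ J = 1.04 eV.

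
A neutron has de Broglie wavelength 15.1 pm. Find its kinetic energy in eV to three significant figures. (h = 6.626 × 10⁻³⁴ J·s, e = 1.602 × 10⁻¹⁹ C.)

p = h/λ = 6.626 × 10⁻³⁴ / 1.510 × 10⁻¹¹ = 4.388 × 10⁻²³ kg·m/s.
KE = p²/(2m) = (4.388 × 10⁻²³)² / (2 × 1.675 × 10⁻²⁷) = 5.748 × 10⁻¹⁹ J = 3.59 eV.

KE = 3.59 eV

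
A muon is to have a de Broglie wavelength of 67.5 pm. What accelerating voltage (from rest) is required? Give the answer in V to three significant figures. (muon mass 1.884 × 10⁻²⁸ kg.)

p = h/λ = 6.626 × 10⁻³⁴ / 6.750 × 10⁻¹¹ = 9.816 × 10⁻²⁴ kg·m/s.
KE = p²/(2m) = 2.557 × 10⁻¹⁹ J.
V = KE/e = 2.557 × 10⁻¹⁹ / (1.602 × 10⁻¹⁹) = 1.60 V.

V = 1.60 V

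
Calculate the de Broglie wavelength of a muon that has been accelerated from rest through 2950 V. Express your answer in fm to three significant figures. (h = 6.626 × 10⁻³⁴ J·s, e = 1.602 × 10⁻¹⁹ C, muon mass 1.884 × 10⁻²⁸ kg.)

KE = eV = 1.602 × 10⁻¹⁹ × 2950 = 4.726 × 10⁻¹⁶ J.
p = √(2mKE) = √(2 × 1.884 × 10⁻²⁸ × 4.726 × 10⁻¹⁶) = 4.220 × 10⁻²² kg·m/s.
λ = h/p = 6.626 × 10⁻³⁴ / 4.220 × 10⁻²² = 1.57 × 10⁻¹² m = 1570 fm.

λ = 1570 fm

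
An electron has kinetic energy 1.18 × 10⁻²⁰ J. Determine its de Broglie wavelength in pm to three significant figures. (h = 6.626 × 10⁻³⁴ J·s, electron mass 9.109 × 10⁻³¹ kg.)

p = √(2mKE) = √(2 × 9.109 × 10⁻³¹ × 1.180 × 10⁻²⁰) = 1.466 × 10⁻²⁵ kg·m/s.
λ = h/p = 6.626 × 10⁻³⁴ / 1.466 × 10⁻²⁵ = 4.52 × 10⁻⁹ m = 4520 pm.

λ = 4520 pm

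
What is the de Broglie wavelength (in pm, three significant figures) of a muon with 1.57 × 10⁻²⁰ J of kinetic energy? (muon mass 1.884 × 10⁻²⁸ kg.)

p = √(2mKE) = √(2 × 1.884 × 10⁻²⁸ × 1.570 × 10⁻²⁰) = 2.432 × 10⁻²⁴ kg·m/s.
λ = h/p = 6.626 × 10⁻³⁴ / 2.432 × 10⁻²⁴ = 2.72 × 10⁻¹⁰ m = 272 pm.

λ = 272 pm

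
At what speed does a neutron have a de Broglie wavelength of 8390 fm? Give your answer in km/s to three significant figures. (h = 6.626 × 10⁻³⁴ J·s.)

p = h/λ = 6.626 × 10⁻³⁴ / 8.390 × 10⁻¹² = 7.897 × 10⁻²³ kg·m/s.
v = p/m = 7.897 × 10⁻²³ / 1.675 × 10⁻²⁷ = 4.71 × 10⁴ m/s = 47.1 km/s.

v = 47.1 km/s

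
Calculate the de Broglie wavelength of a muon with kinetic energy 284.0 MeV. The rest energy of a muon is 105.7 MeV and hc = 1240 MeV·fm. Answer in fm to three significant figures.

λ = 3.31 fm

Total energy E = KE + m₀c² = 284.0 + 105.7 = 389.7 MeV.
(pc)² = E² − (m₀c²)² = (389.7)² − (105.7)² = 1.407 × 10⁵ MeV², so pc = 375.1 MeV.
λ = hc/(pc) = 1240 MeV·fm / 375.1 MeV = 3.31 fm.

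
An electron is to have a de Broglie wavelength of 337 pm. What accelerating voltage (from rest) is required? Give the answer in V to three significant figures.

V = 13.2 V

p = h/λ = 6.626 × 10⁻³⁴ / 3.370 × 10⁻¹⁰ = 1.966 × 10⁻²⁴ kg·m/s.
KE = p²/(2m) = 2.122 × 10⁻¹⁸ J.
V = KE/e = 2.122 × 10⁻¹⁸ / (1.602 × 10⁻¹⁹) = 13.2 V.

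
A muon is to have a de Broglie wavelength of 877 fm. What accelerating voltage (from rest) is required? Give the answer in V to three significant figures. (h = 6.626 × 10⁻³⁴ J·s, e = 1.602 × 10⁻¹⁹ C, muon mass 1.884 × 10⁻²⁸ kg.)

p = h/λ = 6.626 × 10⁻³⁴ / 8.770 × 10⁻¹³ = 7.555 × 10⁻²² kg·m/s.
KE = p²/(2m) = 1.515 × 10⁻¹⁵ J.
V = KE/e = 1.515 × 10⁻¹⁵ / (1.602 × 10⁻¹⁹) = 9460 V.

V = 9460 V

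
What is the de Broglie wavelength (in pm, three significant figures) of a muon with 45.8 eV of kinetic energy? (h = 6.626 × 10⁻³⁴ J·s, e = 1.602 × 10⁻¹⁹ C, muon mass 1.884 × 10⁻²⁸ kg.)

λ = 12.6 pm

KE = 45.8 eV = 7.337 × 10⁻¹⁸ J.
p = √(2mKE) = √(2 × 1.884 × 10⁻²⁸ × 7.337 × 10⁻¹⁸) = 5.258 × 10⁻²³ kg·m/s.
λ = h/p = 6.626 × 10⁻³⁴ / 5.258 × 10⁻²³ = 1.26 × 10⁻¹¹ m = 12.6 pm.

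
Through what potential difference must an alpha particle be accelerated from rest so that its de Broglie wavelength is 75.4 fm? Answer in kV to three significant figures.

V = 18.1 kV

p = h/λ = 6.626 × 10⁻³⁴ / 7.540 × 10⁻¹⁴ = 8.788 × 10⁻²¹ kg·m/s.
KE = p²/(2m) = 5.811 × 10⁻¹⁵ J.
V = KE/2e = 5.811 × 10⁻¹⁵ / (2 × 1.602 × 10⁻¹⁹) = 18.1 kV.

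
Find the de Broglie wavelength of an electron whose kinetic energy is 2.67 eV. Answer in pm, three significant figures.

λ = 751 pm

KE = 2.67 eV = 4.277 × 10⁻¹⁹ J.
p = √(2mKE) = √(2 × 9.109 × 10⁻³¹ × 4.277 × 10⁻¹⁹) = 8.827 × 10⁻²⁵ kg·m/s.
λ = h/p = 6.626 × 10⁻³⁴ / 8.827 × 10⁻²⁵ = 7.51 × 10⁻¹⁰ m = 751 pm.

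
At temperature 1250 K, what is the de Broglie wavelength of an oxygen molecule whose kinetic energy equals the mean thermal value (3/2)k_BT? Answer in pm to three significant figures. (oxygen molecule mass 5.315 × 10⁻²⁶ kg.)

λ = 12.6 pm

KE = (3/2)k_BT = 1.5 × 1.381 × 10⁻²³ × 1250 = 2.589 × 10⁻²⁰ J.
p = √(2mKE) = √(2 × 5.315 × 10⁻²⁶ × 2.589 × 10⁻²⁰) = 5.246 × 10⁻²³ kg·m/s.
λ = h/p = 1.26 × 10⁻¹¹ m = 12.6 pm.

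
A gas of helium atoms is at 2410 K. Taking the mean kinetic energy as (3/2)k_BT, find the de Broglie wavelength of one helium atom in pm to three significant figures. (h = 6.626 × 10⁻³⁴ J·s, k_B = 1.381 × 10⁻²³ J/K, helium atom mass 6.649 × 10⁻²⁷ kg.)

λ = 25.7 pm

KE = (3/2)k_BT = 1.5 × 1.381 × 10⁻²³ × 2410 = 4.992 × 10⁻²⁰ J.
p = √(2mKE) = √(2 × 6.649 × 10⁻²⁷ × 4.992 × 10⁻²⁰) = 2.577 × 10⁻²³ kg·m/s.
λ = h/p = 2.57 × 10⁻¹¹ m = 25.7 pm.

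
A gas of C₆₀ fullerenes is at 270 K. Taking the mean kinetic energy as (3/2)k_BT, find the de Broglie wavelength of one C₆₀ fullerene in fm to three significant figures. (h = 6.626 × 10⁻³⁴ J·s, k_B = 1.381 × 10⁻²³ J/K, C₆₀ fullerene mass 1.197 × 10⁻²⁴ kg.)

λ = 5730 fm

KE = (3/2)k_BT = 1.5 × 1.381 × 10⁻²³ × 270 = 5.593 × 10⁻²¹ J.
p = √(2mKE) = √(2 × 1.197 × 10⁻²⁴ × 5.593 × 10⁻²¹) = 1.157 × 10⁻²² kg·m/s.
λ = h/p = 5.73 × 10⁻¹² m = 5730 fm.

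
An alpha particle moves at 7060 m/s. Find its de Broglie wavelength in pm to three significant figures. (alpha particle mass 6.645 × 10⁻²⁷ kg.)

p = mv = 6.645 × 10⁻²⁷ × 7060 = 4.691 × 10⁻²³ kg·m/s.
λ = h/p = 6.626 × 10⁻³⁴ / 4.691 × 10⁻²³ = 1.41 × 10⁻¹¹ m = 14.1 pm.

λ = 14.1 pm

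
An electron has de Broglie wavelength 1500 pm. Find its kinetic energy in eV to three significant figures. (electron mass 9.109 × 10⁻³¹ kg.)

KE = 0.669 eV

p = h/λ = 6.626 × 10⁻³⁴ / 1.500 × 10⁻⁹ = 4.417 × 10⁻²⁵ kg·m/s.
KE = p²/(2m) = (4.417 × 10⁻²⁵)² / (2 × 9.109 × 10⁻³¹) = 1.071 × 10⁻¹⁹ J = 0.669 eV.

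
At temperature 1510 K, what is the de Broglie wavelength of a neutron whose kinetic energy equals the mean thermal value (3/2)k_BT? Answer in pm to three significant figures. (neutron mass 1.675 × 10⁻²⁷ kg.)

λ = 64.7 pm

KE = (3/2)k_BT = 1.5 × 1.381 × 10⁻²³ × 1510 = 3.128 × 10⁻²⁰ J.
p = √(2mKE) = √(2 × 1.675 × 10⁻²⁷ × 3.128 × 10⁻²⁰) = 1.024 × 10⁻²³ kg·m/s.
λ = h/p = 6.47 × 10⁻¹¹ m = 64.7 pm.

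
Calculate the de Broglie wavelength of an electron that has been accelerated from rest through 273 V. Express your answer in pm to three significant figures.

KE = eV = 1.602 × 10⁻¹⁹ × 273.0 = 4.373 × 10⁻¹⁷ J.
p = √(2mKE) = √(2 × 9.109 × 10⁻³¹ × 4.373 × 10⁻¹⁷) = 8.926 × 10⁻²⁴ kg·m/s.
λ = h/p = 6.626 × 10⁻³⁴ / 8.926 × 10⁻²⁴ = 7.42 × 10⁻¹¹ m = 74.2 pm.

λ = 74.2 pm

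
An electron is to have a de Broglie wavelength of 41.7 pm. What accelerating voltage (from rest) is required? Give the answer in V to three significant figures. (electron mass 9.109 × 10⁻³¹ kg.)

V = 865 V

p = h/λ = 6.626 × 10⁻³⁴ / 4.170 × 10⁻¹¹ = 1.589 × 10⁻²³ kg·m/s.
KE = p²/(2m) = 1.386 × 10⁻¹⁶ J.
V = KE/e = 1.386 × 10⁻¹⁶ / (1.602 × 10⁻¹⁹) = 865 V.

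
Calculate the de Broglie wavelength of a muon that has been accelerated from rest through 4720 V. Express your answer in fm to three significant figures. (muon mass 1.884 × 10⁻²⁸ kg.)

λ = 1240 fm

KE = eV = 1.602 × 10⁻¹⁹ × 4720 = 7.561 × 10⁻¹⁶ J.
p = √(2mKE) = √(2 × 1.884 × 10⁻²⁸ × 7.561 × 10⁻¹⁶) = 5.338 × 10⁻²² kg·m/s.
λ = h/p = 6.626 × 10⁻³⁴ / 5.338 × 10⁻²² = 1.24 × 10⁻¹² m = 1240 fm.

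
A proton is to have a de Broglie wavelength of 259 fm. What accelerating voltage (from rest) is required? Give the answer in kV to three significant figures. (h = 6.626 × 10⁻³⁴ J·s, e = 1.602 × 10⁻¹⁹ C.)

p = h/λ = 6.626 × 10⁻³⁴ / 2.590 × 10⁻¹³ = 2.558 × 10⁻²¹ kg·m/s.
KE = p²/(2m) = 1.956 × 10⁻¹⁵ J.
V = KE/e = 1.956 × 10⁻¹⁵ / (1.602 × 10⁻¹⁹) = 12.2 kV.

V = 12.2 kV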